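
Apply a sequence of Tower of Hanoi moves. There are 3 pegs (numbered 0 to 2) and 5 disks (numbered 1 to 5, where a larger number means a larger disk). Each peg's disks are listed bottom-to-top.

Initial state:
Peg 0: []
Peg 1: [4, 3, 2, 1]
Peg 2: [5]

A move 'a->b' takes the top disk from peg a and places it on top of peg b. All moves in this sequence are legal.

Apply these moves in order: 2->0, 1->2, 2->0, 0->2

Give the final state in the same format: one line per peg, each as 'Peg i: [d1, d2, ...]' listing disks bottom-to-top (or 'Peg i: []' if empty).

Answer: Peg 0: [5]
Peg 1: [4, 3, 2]
Peg 2: [1]

Derivation:
After move 1 (2->0):
Peg 0: [5]
Peg 1: [4, 3, 2, 1]
Peg 2: []

After move 2 (1->2):
Peg 0: [5]
Peg 1: [4, 3, 2]
Peg 2: [1]

After move 3 (2->0):
Peg 0: [5, 1]
Peg 1: [4, 3, 2]
Peg 2: []

After move 4 (0->2):
Peg 0: [5]
Peg 1: [4, 3, 2]
Peg 2: [1]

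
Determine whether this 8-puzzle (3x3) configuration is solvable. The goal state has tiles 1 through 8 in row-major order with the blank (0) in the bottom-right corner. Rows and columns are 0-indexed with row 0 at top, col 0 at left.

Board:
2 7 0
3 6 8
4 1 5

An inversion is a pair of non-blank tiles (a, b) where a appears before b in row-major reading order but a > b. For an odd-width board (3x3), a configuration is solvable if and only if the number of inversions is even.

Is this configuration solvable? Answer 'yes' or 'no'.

Answer: yes

Derivation:
Inversions (pairs i<j in row-major order where tile[i] > tile[j] > 0): 14
14 is even, so the puzzle is solvable.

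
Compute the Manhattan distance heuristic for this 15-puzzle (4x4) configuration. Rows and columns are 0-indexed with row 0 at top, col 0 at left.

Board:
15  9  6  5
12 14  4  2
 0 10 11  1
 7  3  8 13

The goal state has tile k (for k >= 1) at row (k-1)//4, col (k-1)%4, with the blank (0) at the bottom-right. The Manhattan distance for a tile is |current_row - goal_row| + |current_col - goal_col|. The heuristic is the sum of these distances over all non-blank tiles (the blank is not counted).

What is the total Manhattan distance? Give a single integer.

Tile 15: (0,0)->(3,2) = 5
Tile 9: (0,1)->(2,0) = 3
Tile 6: (0,2)->(1,1) = 2
Tile 5: (0,3)->(1,0) = 4
Tile 12: (1,0)->(2,3) = 4
Tile 14: (1,1)->(3,1) = 2
Tile 4: (1,2)->(0,3) = 2
Tile 2: (1,3)->(0,1) = 3
Tile 10: (2,1)->(2,1) = 0
Tile 11: (2,2)->(2,2) = 0
Tile 1: (2,3)->(0,0) = 5
Tile 7: (3,0)->(1,2) = 4
Tile 3: (3,1)->(0,2) = 4
Tile 8: (3,2)->(1,3) = 3
Tile 13: (3,3)->(3,0) = 3
Sum: 5 + 3 + 2 + 4 + 4 + 2 + 2 + 3 + 0 + 0 + 5 + 4 + 4 + 3 + 3 = 44

Answer: 44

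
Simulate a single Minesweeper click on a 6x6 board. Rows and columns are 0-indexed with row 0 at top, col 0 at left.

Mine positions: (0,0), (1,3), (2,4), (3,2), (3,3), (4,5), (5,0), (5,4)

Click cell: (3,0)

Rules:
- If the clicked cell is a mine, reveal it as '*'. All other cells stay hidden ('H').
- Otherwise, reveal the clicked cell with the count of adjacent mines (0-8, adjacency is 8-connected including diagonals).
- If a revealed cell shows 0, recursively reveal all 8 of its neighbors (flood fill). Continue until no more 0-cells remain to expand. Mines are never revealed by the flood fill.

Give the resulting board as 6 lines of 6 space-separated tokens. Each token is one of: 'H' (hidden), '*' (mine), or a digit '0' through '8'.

H H H H H H
1 1 H H H H
0 1 H H H H
0 1 H H H H
1 2 H H H H
H H H H H H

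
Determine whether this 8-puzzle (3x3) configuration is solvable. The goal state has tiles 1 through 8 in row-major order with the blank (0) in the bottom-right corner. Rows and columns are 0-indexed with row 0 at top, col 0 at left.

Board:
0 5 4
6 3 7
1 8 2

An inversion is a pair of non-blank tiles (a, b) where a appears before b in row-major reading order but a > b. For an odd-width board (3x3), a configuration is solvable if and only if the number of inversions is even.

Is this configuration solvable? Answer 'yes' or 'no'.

Answer: no

Derivation:
Inversions (pairs i<j in row-major order where tile[i] > tile[j] > 0): 15
15 is odd, so the puzzle is not solvable.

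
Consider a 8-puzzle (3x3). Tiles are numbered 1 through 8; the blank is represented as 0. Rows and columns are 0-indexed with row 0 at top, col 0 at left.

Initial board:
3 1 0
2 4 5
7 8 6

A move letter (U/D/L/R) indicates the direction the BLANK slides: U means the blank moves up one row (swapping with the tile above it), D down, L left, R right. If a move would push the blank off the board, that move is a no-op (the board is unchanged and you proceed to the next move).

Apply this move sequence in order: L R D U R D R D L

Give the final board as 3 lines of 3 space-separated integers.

Answer: 3 1 5
2 4 6
7 0 8

Derivation:
After move 1 (L):
3 0 1
2 4 5
7 8 6

After move 2 (R):
3 1 0
2 4 5
7 8 6

After move 3 (D):
3 1 5
2 4 0
7 8 6

After move 4 (U):
3 1 0
2 4 5
7 8 6

After move 5 (R):
3 1 0
2 4 5
7 8 6

After move 6 (D):
3 1 5
2 4 0
7 8 6

After move 7 (R):
3 1 5
2 4 0
7 8 6

After move 8 (D):
3 1 5
2 4 6
7 8 0

After move 9 (L):
3 1 5
2 4 6
7 0 8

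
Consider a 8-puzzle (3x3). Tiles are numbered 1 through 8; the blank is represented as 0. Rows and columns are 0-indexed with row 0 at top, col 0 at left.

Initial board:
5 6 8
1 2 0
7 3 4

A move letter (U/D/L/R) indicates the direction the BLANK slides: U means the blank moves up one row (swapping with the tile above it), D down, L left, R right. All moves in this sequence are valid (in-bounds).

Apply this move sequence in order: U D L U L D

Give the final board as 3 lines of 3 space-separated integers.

After move 1 (U):
5 6 0
1 2 8
7 3 4

After move 2 (D):
5 6 8
1 2 0
7 3 4

After move 3 (L):
5 6 8
1 0 2
7 3 4

After move 4 (U):
5 0 8
1 6 2
7 3 4

After move 5 (L):
0 5 8
1 6 2
7 3 4

After move 6 (D):
1 5 8
0 6 2
7 3 4

Answer: 1 5 8
0 6 2
7 3 4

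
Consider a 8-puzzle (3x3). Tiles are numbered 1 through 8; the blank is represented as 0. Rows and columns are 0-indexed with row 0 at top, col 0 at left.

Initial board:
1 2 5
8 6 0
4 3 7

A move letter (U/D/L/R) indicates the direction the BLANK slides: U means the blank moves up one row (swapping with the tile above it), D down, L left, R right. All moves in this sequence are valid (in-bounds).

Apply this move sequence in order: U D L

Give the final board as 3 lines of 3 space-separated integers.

Answer: 1 2 5
8 0 6
4 3 7

Derivation:
After move 1 (U):
1 2 0
8 6 5
4 3 7

After move 2 (D):
1 2 5
8 6 0
4 3 7

After move 3 (L):
1 2 5
8 0 6
4 3 7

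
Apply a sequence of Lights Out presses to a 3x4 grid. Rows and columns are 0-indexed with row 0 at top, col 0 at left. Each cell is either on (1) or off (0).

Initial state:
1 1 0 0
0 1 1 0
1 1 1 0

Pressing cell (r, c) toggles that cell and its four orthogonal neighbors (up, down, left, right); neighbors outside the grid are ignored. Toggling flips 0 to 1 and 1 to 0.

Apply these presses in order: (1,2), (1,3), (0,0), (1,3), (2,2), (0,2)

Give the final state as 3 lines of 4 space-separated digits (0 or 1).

After press 1 at (1,2):
1 1 1 0
0 0 0 1
1 1 0 0

After press 2 at (1,3):
1 1 1 1
0 0 1 0
1 1 0 1

After press 3 at (0,0):
0 0 1 1
1 0 1 0
1 1 0 1

After press 4 at (1,3):
0 0 1 0
1 0 0 1
1 1 0 0

After press 5 at (2,2):
0 0 1 0
1 0 1 1
1 0 1 1

After press 6 at (0,2):
0 1 0 1
1 0 0 1
1 0 1 1

Answer: 0 1 0 1
1 0 0 1
1 0 1 1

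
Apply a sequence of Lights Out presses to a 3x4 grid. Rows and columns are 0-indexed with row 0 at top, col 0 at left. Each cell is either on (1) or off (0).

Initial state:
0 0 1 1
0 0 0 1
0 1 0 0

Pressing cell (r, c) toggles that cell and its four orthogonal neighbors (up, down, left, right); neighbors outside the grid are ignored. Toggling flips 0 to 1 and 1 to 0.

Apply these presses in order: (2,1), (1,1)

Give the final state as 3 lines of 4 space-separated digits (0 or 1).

After press 1 at (2,1):
0 0 1 1
0 1 0 1
1 0 1 0

After press 2 at (1,1):
0 1 1 1
1 0 1 1
1 1 1 0

Answer: 0 1 1 1
1 0 1 1
1 1 1 0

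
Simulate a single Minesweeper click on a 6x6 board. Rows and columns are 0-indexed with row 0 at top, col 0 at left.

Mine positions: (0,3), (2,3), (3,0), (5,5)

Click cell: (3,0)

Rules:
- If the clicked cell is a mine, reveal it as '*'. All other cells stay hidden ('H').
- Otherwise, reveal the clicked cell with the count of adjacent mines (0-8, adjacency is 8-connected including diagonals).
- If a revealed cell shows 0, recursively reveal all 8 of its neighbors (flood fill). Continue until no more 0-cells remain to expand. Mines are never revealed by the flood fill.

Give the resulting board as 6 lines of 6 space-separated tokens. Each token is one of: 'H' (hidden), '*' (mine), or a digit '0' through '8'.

H H H H H H
H H H H H H
H H H H H H
* H H H H H
H H H H H H
H H H H H H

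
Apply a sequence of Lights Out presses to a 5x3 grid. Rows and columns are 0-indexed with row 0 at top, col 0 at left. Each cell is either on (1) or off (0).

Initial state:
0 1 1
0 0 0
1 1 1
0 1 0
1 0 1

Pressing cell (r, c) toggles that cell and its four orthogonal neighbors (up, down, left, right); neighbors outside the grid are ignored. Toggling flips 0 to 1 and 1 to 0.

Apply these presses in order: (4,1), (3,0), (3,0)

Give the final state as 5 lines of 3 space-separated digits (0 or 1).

After press 1 at (4,1):
0 1 1
0 0 0
1 1 1
0 0 0
0 1 0

After press 2 at (3,0):
0 1 1
0 0 0
0 1 1
1 1 0
1 1 0

After press 3 at (3,0):
0 1 1
0 0 0
1 1 1
0 0 0
0 1 0

Answer: 0 1 1
0 0 0
1 1 1
0 0 0
0 1 0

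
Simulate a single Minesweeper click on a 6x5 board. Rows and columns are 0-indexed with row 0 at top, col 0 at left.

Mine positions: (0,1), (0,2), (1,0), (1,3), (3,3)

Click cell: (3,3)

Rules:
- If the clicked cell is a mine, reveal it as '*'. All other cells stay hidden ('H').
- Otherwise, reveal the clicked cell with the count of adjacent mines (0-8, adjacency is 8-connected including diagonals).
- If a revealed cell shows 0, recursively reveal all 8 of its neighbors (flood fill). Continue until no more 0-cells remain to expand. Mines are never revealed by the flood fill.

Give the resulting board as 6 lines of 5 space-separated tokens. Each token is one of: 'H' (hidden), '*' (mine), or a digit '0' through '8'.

H H H H H
H H H H H
H H H H H
H H H * H
H H H H H
H H H H H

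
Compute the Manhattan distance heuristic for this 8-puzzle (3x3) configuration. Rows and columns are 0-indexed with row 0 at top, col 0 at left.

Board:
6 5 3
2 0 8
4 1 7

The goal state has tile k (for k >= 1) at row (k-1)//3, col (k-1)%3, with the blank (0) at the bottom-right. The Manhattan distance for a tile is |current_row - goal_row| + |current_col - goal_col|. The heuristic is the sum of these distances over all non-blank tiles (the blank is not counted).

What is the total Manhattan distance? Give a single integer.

Tile 6: (0,0)->(1,2) = 3
Tile 5: (0,1)->(1,1) = 1
Tile 3: (0,2)->(0,2) = 0
Tile 2: (1,0)->(0,1) = 2
Tile 8: (1,2)->(2,1) = 2
Tile 4: (2,0)->(1,0) = 1
Tile 1: (2,1)->(0,0) = 3
Tile 7: (2,2)->(2,0) = 2
Sum: 3 + 1 + 0 + 2 + 2 + 1 + 3 + 2 = 14

Answer: 14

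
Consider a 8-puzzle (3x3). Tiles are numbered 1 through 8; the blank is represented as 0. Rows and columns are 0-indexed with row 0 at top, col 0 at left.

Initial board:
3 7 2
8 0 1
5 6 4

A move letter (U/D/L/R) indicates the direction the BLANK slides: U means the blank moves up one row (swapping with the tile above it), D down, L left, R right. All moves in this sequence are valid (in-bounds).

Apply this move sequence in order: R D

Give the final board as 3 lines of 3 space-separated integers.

Answer: 3 7 2
8 1 4
5 6 0

Derivation:
After move 1 (R):
3 7 2
8 1 0
5 6 4

After move 2 (D):
3 7 2
8 1 4
5 6 0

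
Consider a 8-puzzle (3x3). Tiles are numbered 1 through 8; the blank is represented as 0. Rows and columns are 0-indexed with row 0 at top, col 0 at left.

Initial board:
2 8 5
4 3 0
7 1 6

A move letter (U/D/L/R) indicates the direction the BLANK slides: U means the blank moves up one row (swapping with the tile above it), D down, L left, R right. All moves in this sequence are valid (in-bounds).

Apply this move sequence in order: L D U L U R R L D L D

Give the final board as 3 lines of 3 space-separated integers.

After move 1 (L):
2 8 5
4 0 3
7 1 6

After move 2 (D):
2 8 5
4 1 3
7 0 6

After move 3 (U):
2 8 5
4 0 3
7 1 6

After move 4 (L):
2 8 5
0 4 3
7 1 6

After move 5 (U):
0 8 5
2 4 3
7 1 6

After move 6 (R):
8 0 5
2 4 3
7 1 6

After move 7 (R):
8 5 0
2 4 3
7 1 6

After move 8 (L):
8 0 5
2 4 3
7 1 6

After move 9 (D):
8 4 5
2 0 3
7 1 6

After move 10 (L):
8 4 5
0 2 3
7 1 6

After move 11 (D):
8 4 5
7 2 3
0 1 6

Answer: 8 4 5
7 2 3
0 1 6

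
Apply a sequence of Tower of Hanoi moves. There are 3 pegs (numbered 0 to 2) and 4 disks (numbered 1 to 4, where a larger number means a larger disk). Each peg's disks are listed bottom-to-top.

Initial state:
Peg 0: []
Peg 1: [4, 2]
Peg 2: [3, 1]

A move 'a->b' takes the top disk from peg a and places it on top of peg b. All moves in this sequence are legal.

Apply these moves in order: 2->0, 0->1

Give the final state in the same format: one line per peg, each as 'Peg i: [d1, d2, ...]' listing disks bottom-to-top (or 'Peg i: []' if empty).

Answer: Peg 0: []
Peg 1: [4, 2, 1]
Peg 2: [3]

Derivation:
After move 1 (2->0):
Peg 0: [1]
Peg 1: [4, 2]
Peg 2: [3]

After move 2 (0->1):
Peg 0: []
Peg 1: [4, 2, 1]
Peg 2: [3]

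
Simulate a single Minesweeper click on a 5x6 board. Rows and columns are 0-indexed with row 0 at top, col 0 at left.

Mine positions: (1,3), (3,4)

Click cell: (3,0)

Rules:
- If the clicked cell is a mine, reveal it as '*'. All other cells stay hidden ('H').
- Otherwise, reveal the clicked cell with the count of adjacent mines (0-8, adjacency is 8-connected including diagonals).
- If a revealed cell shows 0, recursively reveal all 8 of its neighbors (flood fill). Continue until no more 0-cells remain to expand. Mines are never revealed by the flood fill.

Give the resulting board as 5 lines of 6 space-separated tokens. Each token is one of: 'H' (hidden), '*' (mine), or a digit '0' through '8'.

0 0 1 H H H
0 0 1 H H H
0 0 1 2 H H
0 0 0 1 H H
0 0 0 1 H H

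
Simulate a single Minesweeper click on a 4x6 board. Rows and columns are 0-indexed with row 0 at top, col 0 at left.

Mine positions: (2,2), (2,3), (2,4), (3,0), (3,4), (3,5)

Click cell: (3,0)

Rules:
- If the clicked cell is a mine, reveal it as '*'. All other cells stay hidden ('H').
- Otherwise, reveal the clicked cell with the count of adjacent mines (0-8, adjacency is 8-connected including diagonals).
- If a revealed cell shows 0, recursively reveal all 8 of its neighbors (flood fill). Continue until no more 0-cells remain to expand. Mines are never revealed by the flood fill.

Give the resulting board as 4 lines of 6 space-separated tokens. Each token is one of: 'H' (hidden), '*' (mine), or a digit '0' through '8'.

H H H H H H
H H H H H H
H H H H H H
* H H H H H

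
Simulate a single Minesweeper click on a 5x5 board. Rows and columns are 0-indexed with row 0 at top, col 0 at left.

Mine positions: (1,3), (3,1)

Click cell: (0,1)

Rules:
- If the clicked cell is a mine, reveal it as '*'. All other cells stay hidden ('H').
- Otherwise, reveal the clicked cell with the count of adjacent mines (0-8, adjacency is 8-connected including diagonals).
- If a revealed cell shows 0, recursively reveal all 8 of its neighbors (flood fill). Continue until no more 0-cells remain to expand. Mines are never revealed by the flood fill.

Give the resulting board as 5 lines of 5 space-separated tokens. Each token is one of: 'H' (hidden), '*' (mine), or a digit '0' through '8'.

0 0 1 H H
0 0 1 H H
1 1 2 H H
H H H H H
H H H H H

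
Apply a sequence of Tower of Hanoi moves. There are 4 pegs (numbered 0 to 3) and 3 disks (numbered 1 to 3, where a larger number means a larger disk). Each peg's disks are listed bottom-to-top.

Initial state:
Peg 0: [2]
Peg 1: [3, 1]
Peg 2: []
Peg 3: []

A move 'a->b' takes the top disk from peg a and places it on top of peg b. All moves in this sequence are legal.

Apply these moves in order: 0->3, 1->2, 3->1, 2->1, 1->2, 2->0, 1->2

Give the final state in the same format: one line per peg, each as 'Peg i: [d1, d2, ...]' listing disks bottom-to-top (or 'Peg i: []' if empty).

After move 1 (0->3):
Peg 0: []
Peg 1: [3, 1]
Peg 2: []
Peg 3: [2]

After move 2 (1->2):
Peg 0: []
Peg 1: [3]
Peg 2: [1]
Peg 3: [2]

After move 3 (3->1):
Peg 0: []
Peg 1: [3, 2]
Peg 2: [1]
Peg 3: []

After move 4 (2->1):
Peg 0: []
Peg 1: [3, 2, 1]
Peg 2: []
Peg 3: []

After move 5 (1->2):
Peg 0: []
Peg 1: [3, 2]
Peg 2: [1]
Peg 3: []

After move 6 (2->0):
Peg 0: [1]
Peg 1: [3, 2]
Peg 2: []
Peg 3: []

After move 7 (1->2):
Peg 0: [1]
Peg 1: [3]
Peg 2: [2]
Peg 3: []

Answer: Peg 0: [1]
Peg 1: [3]
Peg 2: [2]
Peg 3: []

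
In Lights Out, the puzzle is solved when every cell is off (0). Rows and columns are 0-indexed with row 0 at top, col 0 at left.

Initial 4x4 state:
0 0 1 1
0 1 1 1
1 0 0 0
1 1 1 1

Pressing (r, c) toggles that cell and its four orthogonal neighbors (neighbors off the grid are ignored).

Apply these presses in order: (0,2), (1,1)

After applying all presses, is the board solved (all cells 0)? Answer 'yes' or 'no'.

After press 1 at (0,2):
0 1 0 0
0 1 0 1
1 0 0 0
1 1 1 1

After press 2 at (1,1):
0 0 0 0
1 0 1 1
1 1 0 0
1 1 1 1

Lights still on: 9

Answer: no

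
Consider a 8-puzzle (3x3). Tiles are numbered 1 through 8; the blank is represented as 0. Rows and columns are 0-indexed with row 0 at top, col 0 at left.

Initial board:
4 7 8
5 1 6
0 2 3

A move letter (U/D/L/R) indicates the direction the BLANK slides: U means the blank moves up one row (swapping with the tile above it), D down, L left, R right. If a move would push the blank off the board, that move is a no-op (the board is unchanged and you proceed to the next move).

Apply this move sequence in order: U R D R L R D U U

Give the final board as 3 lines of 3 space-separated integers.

Answer: 4 7 0
1 2 8
5 3 6

Derivation:
After move 1 (U):
4 7 8
0 1 6
5 2 3

After move 2 (R):
4 7 8
1 0 6
5 2 3

After move 3 (D):
4 7 8
1 2 6
5 0 3

After move 4 (R):
4 7 8
1 2 6
5 3 0

After move 5 (L):
4 7 8
1 2 6
5 0 3

After move 6 (R):
4 7 8
1 2 6
5 3 0

After move 7 (D):
4 7 8
1 2 6
5 3 0

After move 8 (U):
4 7 8
1 2 0
5 3 6

After move 9 (U):
4 7 0
1 2 8
5 3 6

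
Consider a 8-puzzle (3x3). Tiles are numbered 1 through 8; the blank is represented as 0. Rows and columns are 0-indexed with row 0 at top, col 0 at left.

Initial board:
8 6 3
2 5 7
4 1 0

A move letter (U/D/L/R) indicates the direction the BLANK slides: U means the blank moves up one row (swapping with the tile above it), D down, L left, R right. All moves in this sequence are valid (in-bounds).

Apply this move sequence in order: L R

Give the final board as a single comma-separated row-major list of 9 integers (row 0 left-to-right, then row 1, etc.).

After move 1 (L):
8 6 3
2 5 7
4 0 1

After move 2 (R):
8 6 3
2 5 7
4 1 0

Answer: 8, 6, 3, 2, 5, 7, 4, 1, 0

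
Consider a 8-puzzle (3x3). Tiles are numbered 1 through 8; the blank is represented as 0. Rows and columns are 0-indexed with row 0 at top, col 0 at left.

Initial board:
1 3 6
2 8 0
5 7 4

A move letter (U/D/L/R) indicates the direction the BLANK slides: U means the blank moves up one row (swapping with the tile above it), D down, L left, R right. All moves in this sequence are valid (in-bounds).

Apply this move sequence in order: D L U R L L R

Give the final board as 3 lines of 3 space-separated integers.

Answer: 1 3 6
2 0 4
5 8 7

Derivation:
After move 1 (D):
1 3 6
2 8 4
5 7 0

After move 2 (L):
1 3 6
2 8 4
5 0 7

After move 3 (U):
1 3 6
2 0 4
5 8 7

After move 4 (R):
1 3 6
2 4 0
5 8 7

After move 5 (L):
1 3 6
2 0 4
5 8 7

After move 6 (L):
1 3 6
0 2 4
5 8 7

After move 7 (R):
1 3 6
2 0 4
5 8 7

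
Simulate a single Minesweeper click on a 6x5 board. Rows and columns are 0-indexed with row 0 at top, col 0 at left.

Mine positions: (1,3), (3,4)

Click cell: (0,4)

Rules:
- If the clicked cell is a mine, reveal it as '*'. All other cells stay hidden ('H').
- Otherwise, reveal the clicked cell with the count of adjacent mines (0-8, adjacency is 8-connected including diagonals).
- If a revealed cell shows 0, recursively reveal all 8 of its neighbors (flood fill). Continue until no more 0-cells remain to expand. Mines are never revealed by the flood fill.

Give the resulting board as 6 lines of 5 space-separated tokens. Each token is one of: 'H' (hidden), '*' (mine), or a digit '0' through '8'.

H H H H 1
H H H H H
H H H H H
H H H H H
H H H H H
H H H H H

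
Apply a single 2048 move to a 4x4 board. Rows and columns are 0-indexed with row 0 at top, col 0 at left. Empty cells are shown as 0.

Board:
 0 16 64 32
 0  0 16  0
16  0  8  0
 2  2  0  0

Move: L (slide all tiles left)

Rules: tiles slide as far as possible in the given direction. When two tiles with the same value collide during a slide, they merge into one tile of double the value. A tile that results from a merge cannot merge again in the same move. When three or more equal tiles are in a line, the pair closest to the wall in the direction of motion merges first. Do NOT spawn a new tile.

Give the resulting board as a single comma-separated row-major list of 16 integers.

Answer: 16, 64, 32, 0, 16, 0, 0, 0, 16, 8, 0, 0, 4, 0, 0, 0

Derivation:
Slide left:
row 0: [0, 16, 64, 32] -> [16, 64, 32, 0]
row 1: [0, 0, 16, 0] -> [16, 0, 0, 0]
row 2: [16, 0, 8, 0] -> [16, 8, 0, 0]
row 3: [2, 2, 0, 0] -> [4, 0, 0, 0]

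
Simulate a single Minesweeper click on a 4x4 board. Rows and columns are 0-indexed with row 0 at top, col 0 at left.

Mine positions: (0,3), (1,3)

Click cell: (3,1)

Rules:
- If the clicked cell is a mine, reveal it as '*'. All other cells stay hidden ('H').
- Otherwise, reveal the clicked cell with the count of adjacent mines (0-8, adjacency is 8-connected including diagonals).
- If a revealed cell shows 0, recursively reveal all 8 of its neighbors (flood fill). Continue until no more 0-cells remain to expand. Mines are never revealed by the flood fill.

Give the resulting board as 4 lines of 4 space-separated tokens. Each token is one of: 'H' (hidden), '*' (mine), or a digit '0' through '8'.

0 0 2 H
0 0 2 H
0 0 1 1
0 0 0 0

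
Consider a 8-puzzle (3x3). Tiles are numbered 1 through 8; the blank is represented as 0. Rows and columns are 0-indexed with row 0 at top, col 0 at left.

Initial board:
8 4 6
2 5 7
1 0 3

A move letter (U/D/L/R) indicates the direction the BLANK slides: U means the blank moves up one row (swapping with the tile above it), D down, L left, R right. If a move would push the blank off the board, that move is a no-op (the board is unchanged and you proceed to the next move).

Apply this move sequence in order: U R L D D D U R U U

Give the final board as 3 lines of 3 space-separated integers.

Answer: 8 4 0
2 7 6
1 5 3

Derivation:
After move 1 (U):
8 4 6
2 0 7
1 5 3

After move 2 (R):
8 4 6
2 7 0
1 5 3

After move 3 (L):
8 4 6
2 0 7
1 5 3

After move 4 (D):
8 4 6
2 5 7
1 0 3

After move 5 (D):
8 4 6
2 5 7
1 0 3

After move 6 (D):
8 4 6
2 5 7
1 0 3

After move 7 (U):
8 4 6
2 0 7
1 5 3

After move 8 (R):
8 4 6
2 7 0
1 5 3

After move 9 (U):
8 4 0
2 7 6
1 5 3

After move 10 (U):
8 4 0
2 7 6
1 5 3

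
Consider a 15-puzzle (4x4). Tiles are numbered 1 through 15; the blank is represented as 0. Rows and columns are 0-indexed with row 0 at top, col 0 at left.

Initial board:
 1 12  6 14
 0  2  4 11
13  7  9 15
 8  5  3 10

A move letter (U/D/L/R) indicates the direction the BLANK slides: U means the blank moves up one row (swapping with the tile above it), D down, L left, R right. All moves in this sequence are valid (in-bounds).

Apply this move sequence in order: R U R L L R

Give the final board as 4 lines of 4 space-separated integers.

Answer:  1  0  6 14
 2 12  4 11
13  7  9 15
 8  5  3 10

Derivation:
After move 1 (R):
 1 12  6 14
 2  0  4 11
13  7  9 15
 8  5  3 10

After move 2 (U):
 1  0  6 14
 2 12  4 11
13  7  9 15
 8  5  3 10

After move 3 (R):
 1  6  0 14
 2 12  4 11
13  7  9 15
 8  5  3 10

After move 4 (L):
 1  0  6 14
 2 12  4 11
13  7  9 15
 8  5  3 10

After move 5 (L):
 0  1  6 14
 2 12  4 11
13  7  9 15
 8  5  3 10

After move 6 (R):
 1  0  6 14
 2 12  4 11
13  7  9 15
 8  5  3 10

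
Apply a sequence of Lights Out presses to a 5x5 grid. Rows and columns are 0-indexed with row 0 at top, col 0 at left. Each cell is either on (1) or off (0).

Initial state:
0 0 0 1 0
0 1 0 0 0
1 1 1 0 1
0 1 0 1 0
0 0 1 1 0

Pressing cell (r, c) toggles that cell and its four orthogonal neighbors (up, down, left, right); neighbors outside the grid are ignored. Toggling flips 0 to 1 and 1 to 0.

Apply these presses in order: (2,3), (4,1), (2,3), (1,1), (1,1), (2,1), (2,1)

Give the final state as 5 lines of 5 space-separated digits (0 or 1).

After press 1 at (2,3):
0 0 0 1 0
0 1 0 1 0
1 1 0 1 0
0 1 0 0 0
0 0 1 1 0

After press 2 at (4,1):
0 0 0 1 0
0 1 0 1 0
1 1 0 1 0
0 0 0 0 0
1 1 0 1 0

After press 3 at (2,3):
0 0 0 1 0
0 1 0 0 0
1 1 1 0 1
0 0 0 1 0
1 1 0 1 0

After press 4 at (1,1):
0 1 0 1 0
1 0 1 0 0
1 0 1 0 1
0 0 0 1 0
1 1 0 1 0

After press 5 at (1,1):
0 0 0 1 0
0 1 0 0 0
1 1 1 0 1
0 0 0 1 0
1 1 0 1 0

After press 6 at (2,1):
0 0 0 1 0
0 0 0 0 0
0 0 0 0 1
0 1 0 1 0
1 1 0 1 0

After press 7 at (2,1):
0 0 0 1 0
0 1 0 0 0
1 1 1 0 1
0 0 0 1 0
1 1 0 1 0

Answer: 0 0 0 1 0
0 1 0 0 0
1 1 1 0 1
0 0 0 1 0
1 1 0 1 0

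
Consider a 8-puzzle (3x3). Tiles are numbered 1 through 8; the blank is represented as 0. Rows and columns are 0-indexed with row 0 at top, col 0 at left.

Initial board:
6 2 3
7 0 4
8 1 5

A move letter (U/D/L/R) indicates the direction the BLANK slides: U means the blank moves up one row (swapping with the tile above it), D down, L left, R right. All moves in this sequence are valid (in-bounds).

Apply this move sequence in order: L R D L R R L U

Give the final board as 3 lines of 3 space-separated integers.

Answer: 6 2 3
7 0 4
8 1 5

Derivation:
After move 1 (L):
6 2 3
0 7 4
8 1 5

After move 2 (R):
6 2 3
7 0 4
8 1 5

After move 3 (D):
6 2 3
7 1 4
8 0 5

After move 4 (L):
6 2 3
7 1 4
0 8 5

After move 5 (R):
6 2 3
7 1 4
8 0 5

After move 6 (R):
6 2 3
7 1 4
8 5 0

After move 7 (L):
6 2 3
7 1 4
8 0 5

After move 8 (U):
6 2 3
7 0 4
8 1 5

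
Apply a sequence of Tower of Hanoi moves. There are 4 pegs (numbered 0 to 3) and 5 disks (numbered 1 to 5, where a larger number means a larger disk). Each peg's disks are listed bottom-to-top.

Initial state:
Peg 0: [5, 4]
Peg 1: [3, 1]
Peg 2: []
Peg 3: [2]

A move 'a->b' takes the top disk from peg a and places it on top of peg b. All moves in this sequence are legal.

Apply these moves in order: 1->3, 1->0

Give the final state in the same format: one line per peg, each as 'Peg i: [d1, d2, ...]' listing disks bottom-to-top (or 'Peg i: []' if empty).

Answer: Peg 0: [5, 4, 3]
Peg 1: []
Peg 2: []
Peg 3: [2, 1]

Derivation:
After move 1 (1->3):
Peg 0: [5, 4]
Peg 1: [3]
Peg 2: []
Peg 3: [2, 1]

After move 2 (1->0):
Peg 0: [5, 4, 3]
Peg 1: []
Peg 2: []
Peg 3: [2, 1]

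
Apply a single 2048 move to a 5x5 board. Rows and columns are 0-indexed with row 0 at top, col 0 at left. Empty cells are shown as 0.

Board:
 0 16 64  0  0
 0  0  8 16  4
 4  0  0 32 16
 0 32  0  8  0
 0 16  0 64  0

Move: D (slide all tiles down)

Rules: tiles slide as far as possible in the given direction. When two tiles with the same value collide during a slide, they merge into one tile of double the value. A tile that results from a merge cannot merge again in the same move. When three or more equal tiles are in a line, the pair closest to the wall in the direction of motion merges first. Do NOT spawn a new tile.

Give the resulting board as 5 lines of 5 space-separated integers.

Slide down:
col 0: [0, 0, 4, 0, 0] -> [0, 0, 0, 0, 4]
col 1: [16, 0, 0, 32, 16] -> [0, 0, 16, 32, 16]
col 2: [64, 8, 0, 0, 0] -> [0, 0, 0, 64, 8]
col 3: [0, 16, 32, 8, 64] -> [0, 16, 32, 8, 64]
col 4: [0, 4, 16, 0, 0] -> [0, 0, 0, 4, 16]

Answer:  0  0  0  0  0
 0  0  0 16  0
 0 16  0 32  0
 0 32 64  8  4
 4 16  8 64 16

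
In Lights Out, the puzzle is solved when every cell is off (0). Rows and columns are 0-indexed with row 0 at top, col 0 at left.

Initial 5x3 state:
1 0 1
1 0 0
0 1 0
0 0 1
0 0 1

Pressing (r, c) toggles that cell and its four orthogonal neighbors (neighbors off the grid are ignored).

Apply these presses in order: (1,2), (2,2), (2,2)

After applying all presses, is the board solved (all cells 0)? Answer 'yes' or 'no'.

Answer: no

Derivation:
After press 1 at (1,2):
1 0 0
1 1 1
0 1 1
0 0 1
0 0 1

After press 2 at (2,2):
1 0 0
1 1 0
0 0 0
0 0 0
0 0 1

After press 3 at (2,2):
1 0 0
1 1 1
0 1 1
0 0 1
0 0 1

Lights still on: 8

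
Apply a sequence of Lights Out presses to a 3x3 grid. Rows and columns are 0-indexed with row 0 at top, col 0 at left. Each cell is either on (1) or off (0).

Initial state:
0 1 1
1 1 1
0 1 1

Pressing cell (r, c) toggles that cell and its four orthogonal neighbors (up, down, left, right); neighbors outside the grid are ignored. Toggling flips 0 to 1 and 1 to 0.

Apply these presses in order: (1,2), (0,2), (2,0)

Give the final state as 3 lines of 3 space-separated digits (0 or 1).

After press 1 at (1,2):
0 1 0
1 0 0
0 1 0

After press 2 at (0,2):
0 0 1
1 0 1
0 1 0

After press 3 at (2,0):
0 0 1
0 0 1
1 0 0

Answer: 0 0 1
0 0 1
1 0 0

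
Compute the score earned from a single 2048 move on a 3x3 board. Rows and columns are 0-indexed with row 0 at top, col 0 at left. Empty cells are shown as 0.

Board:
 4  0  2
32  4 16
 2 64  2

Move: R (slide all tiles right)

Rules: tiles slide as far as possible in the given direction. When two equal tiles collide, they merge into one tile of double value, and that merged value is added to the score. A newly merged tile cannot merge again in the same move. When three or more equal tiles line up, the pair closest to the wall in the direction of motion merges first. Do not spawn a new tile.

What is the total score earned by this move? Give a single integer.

Slide right:
row 0: [4, 0, 2] -> [0, 4, 2]  score +0 (running 0)
row 1: [32, 4, 16] -> [32, 4, 16]  score +0 (running 0)
row 2: [2, 64, 2] -> [2, 64, 2]  score +0 (running 0)
Board after move:
 0  4  2
32  4 16
 2 64  2

Answer: 0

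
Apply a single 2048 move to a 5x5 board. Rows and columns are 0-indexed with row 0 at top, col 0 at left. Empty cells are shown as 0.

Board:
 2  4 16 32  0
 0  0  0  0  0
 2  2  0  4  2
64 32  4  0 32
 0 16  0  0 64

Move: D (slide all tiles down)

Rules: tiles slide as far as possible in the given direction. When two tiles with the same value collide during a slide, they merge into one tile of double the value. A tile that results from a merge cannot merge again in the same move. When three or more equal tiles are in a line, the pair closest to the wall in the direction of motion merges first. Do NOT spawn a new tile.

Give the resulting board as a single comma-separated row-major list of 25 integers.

Answer: 0, 0, 0, 0, 0, 0, 4, 0, 0, 0, 0, 2, 0, 0, 2, 4, 32, 16, 32, 32, 64, 16, 4, 4, 64

Derivation:
Slide down:
col 0: [2, 0, 2, 64, 0] -> [0, 0, 0, 4, 64]
col 1: [4, 0, 2, 32, 16] -> [0, 4, 2, 32, 16]
col 2: [16, 0, 0, 4, 0] -> [0, 0, 0, 16, 4]
col 3: [32, 0, 4, 0, 0] -> [0, 0, 0, 32, 4]
col 4: [0, 0, 2, 32, 64] -> [0, 0, 2, 32, 64]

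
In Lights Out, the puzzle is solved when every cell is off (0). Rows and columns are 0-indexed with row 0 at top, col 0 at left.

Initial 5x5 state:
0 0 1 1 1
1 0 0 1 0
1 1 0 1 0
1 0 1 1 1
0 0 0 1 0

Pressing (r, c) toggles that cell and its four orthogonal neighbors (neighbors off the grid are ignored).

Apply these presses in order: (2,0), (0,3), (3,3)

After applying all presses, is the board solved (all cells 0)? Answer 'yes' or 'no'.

After press 1 at (2,0):
0 0 1 1 1
0 0 0 1 0
0 0 0 1 0
0 0 1 1 1
0 0 0 1 0

After press 2 at (0,3):
0 0 0 0 0
0 0 0 0 0
0 0 0 1 0
0 0 1 1 1
0 0 0 1 0

After press 3 at (3,3):
0 0 0 0 0
0 0 0 0 0
0 0 0 0 0
0 0 0 0 0
0 0 0 0 0

Lights still on: 0

Answer: yes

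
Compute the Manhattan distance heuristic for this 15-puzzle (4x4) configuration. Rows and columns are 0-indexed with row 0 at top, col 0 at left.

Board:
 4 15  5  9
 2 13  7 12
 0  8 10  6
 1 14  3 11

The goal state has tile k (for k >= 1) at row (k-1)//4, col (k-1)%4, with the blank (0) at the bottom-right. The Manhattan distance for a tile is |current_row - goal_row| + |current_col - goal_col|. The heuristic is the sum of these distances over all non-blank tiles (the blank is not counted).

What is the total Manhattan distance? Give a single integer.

Answer: 36

Derivation:
Tile 4: at (0,0), goal (0,3), distance |0-0|+|0-3| = 3
Tile 15: at (0,1), goal (3,2), distance |0-3|+|1-2| = 4
Tile 5: at (0,2), goal (1,0), distance |0-1|+|2-0| = 3
Tile 9: at (0,3), goal (2,0), distance |0-2|+|3-0| = 5
Tile 2: at (1,0), goal (0,1), distance |1-0|+|0-1| = 2
Tile 13: at (1,1), goal (3,0), distance |1-3|+|1-0| = 3
Tile 7: at (1,2), goal (1,2), distance |1-1|+|2-2| = 0
Tile 12: at (1,3), goal (2,3), distance |1-2|+|3-3| = 1
Tile 8: at (2,1), goal (1,3), distance |2-1|+|1-3| = 3
Tile 10: at (2,2), goal (2,1), distance |2-2|+|2-1| = 1
Tile 6: at (2,3), goal (1,1), distance |2-1|+|3-1| = 3
Tile 1: at (3,0), goal (0,0), distance |3-0|+|0-0| = 3
Tile 14: at (3,1), goal (3,1), distance |3-3|+|1-1| = 0
Tile 3: at (3,2), goal (0,2), distance |3-0|+|2-2| = 3
Tile 11: at (3,3), goal (2,2), distance |3-2|+|3-2| = 2
Sum: 3 + 4 + 3 + 5 + 2 + 3 + 0 + 1 + 3 + 1 + 3 + 3 + 0 + 3 + 2 = 36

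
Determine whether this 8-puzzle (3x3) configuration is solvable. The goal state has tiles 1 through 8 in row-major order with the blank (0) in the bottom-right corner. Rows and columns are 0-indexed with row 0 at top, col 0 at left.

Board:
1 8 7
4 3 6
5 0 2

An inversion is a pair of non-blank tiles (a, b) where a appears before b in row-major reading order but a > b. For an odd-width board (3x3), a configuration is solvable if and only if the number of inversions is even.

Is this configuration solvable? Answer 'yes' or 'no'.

Answer: no

Derivation:
Inversions (pairs i<j in row-major order where tile[i] > tile[j] > 0): 17
17 is odd, so the puzzle is not solvable.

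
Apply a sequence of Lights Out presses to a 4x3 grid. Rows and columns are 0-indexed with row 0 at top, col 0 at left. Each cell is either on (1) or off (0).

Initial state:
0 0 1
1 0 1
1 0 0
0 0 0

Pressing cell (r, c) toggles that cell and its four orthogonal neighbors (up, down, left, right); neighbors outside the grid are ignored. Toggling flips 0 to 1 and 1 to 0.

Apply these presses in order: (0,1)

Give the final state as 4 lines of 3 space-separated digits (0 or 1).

Answer: 1 1 0
1 1 1
1 0 0
0 0 0

Derivation:
After press 1 at (0,1):
1 1 0
1 1 1
1 0 0
0 0 0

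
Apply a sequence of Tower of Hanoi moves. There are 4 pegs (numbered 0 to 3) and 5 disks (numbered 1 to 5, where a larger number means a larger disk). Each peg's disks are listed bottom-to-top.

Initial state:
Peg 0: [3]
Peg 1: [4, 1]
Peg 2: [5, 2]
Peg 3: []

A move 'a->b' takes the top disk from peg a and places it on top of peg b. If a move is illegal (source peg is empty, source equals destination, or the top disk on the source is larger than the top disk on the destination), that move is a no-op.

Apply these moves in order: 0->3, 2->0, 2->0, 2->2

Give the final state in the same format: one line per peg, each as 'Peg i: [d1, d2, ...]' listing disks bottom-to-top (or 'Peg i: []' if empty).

After move 1 (0->3):
Peg 0: []
Peg 1: [4, 1]
Peg 2: [5, 2]
Peg 3: [3]

After move 2 (2->0):
Peg 0: [2]
Peg 1: [4, 1]
Peg 2: [5]
Peg 3: [3]

After move 3 (2->0):
Peg 0: [2]
Peg 1: [4, 1]
Peg 2: [5]
Peg 3: [3]

After move 4 (2->2):
Peg 0: [2]
Peg 1: [4, 1]
Peg 2: [5]
Peg 3: [3]

Answer: Peg 0: [2]
Peg 1: [4, 1]
Peg 2: [5]
Peg 3: [3]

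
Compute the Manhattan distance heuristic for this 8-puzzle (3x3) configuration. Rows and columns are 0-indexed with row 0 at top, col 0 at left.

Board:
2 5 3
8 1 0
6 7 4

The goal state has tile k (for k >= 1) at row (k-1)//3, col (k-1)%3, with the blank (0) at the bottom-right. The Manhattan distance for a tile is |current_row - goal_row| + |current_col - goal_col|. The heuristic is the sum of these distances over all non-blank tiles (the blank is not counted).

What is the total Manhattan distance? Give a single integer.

Tile 2: at (0,0), goal (0,1), distance |0-0|+|0-1| = 1
Tile 5: at (0,1), goal (1,1), distance |0-1|+|1-1| = 1
Tile 3: at (0,2), goal (0,2), distance |0-0|+|2-2| = 0
Tile 8: at (1,0), goal (2,1), distance |1-2|+|0-1| = 2
Tile 1: at (1,1), goal (0,0), distance |1-0|+|1-0| = 2
Tile 6: at (2,0), goal (1,2), distance |2-1|+|0-2| = 3
Tile 7: at (2,1), goal (2,0), distance |2-2|+|1-0| = 1
Tile 4: at (2,2), goal (1,0), distance |2-1|+|2-0| = 3
Sum: 1 + 1 + 0 + 2 + 2 + 3 + 1 + 3 = 13

Answer: 13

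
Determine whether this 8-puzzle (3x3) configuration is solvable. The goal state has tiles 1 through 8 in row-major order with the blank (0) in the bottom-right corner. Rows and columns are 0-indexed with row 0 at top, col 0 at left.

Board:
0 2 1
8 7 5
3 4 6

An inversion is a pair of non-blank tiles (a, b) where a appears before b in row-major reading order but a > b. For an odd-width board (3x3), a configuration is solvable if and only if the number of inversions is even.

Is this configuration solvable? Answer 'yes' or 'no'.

Inversions (pairs i<j in row-major order where tile[i] > tile[j] > 0): 12
12 is even, so the puzzle is solvable.

Answer: yes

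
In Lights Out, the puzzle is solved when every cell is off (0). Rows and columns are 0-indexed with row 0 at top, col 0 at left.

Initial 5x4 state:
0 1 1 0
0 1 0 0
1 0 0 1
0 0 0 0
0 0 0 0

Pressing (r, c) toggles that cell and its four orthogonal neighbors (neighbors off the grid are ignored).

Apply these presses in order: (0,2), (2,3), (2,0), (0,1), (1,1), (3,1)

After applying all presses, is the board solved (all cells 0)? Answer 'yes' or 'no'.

Answer: no

Derivation:
After press 1 at (0,2):
0 0 0 1
0 1 1 0
1 0 0 1
0 0 0 0
0 0 0 0

After press 2 at (2,3):
0 0 0 1
0 1 1 1
1 0 1 0
0 0 0 1
0 0 0 0

After press 3 at (2,0):
0 0 0 1
1 1 1 1
0 1 1 0
1 0 0 1
0 0 0 0

After press 4 at (0,1):
1 1 1 1
1 0 1 1
0 1 1 0
1 0 0 1
0 0 0 0

After press 5 at (1,1):
1 0 1 1
0 1 0 1
0 0 1 0
1 0 0 1
0 0 0 0

After press 6 at (3,1):
1 0 1 1
0 1 0 1
0 1 1 0
0 1 1 1
0 1 0 0

Lights still on: 11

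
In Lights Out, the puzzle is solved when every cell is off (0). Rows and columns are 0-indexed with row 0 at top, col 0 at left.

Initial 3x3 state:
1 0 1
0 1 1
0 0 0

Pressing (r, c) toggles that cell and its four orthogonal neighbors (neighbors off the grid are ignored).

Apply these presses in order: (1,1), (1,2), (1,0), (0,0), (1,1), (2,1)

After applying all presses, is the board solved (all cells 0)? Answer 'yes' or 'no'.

After press 1 at (1,1):
1 1 1
1 0 0
0 1 0

After press 2 at (1,2):
1 1 0
1 1 1
0 1 1

After press 3 at (1,0):
0 1 0
0 0 1
1 1 1

After press 4 at (0,0):
1 0 0
1 0 1
1 1 1

After press 5 at (1,1):
1 1 0
0 1 0
1 0 1

After press 6 at (2,1):
1 1 0
0 0 0
0 1 0

Lights still on: 3

Answer: no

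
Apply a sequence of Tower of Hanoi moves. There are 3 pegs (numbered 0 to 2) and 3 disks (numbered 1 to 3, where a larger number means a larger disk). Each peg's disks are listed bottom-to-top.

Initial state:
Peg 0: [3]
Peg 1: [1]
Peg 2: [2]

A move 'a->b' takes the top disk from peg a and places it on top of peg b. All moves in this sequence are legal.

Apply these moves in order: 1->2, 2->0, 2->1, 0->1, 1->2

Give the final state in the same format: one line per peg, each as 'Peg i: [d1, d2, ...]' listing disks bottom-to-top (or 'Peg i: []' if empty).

Answer: Peg 0: [3]
Peg 1: [2]
Peg 2: [1]

Derivation:
After move 1 (1->2):
Peg 0: [3]
Peg 1: []
Peg 2: [2, 1]

After move 2 (2->0):
Peg 0: [3, 1]
Peg 1: []
Peg 2: [2]

After move 3 (2->1):
Peg 0: [3, 1]
Peg 1: [2]
Peg 2: []

After move 4 (0->1):
Peg 0: [3]
Peg 1: [2, 1]
Peg 2: []

After move 5 (1->2):
Peg 0: [3]
Peg 1: [2]
Peg 2: [1]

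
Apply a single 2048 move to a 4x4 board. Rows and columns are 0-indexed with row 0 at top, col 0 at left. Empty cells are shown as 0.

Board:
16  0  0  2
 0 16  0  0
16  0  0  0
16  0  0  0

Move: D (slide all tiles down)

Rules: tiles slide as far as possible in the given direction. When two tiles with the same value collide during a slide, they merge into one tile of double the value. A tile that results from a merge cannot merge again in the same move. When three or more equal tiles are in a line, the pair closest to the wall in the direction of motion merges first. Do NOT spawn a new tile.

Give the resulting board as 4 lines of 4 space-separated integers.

Slide down:
col 0: [16, 0, 16, 16] -> [0, 0, 16, 32]
col 1: [0, 16, 0, 0] -> [0, 0, 0, 16]
col 2: [0, 0, 0, 0] -> [0, 0, 0, 0]
col 3: [2, 0, 0, 0] -> [0, 0, 0, 2]

Answer:  0  0  0  0
 0  0  0  0
16  0  0  0
32 16  0  2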